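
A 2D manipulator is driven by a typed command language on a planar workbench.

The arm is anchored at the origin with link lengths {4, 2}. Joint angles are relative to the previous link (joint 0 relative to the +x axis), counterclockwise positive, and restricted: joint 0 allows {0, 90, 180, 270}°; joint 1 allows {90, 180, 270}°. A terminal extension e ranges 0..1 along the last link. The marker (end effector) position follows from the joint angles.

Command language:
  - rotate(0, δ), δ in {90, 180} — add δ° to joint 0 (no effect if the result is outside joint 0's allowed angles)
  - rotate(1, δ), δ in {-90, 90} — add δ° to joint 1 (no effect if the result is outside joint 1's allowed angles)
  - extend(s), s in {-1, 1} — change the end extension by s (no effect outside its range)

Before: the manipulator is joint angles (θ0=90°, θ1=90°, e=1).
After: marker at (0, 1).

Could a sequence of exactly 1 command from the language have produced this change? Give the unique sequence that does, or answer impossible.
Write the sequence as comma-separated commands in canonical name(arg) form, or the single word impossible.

rotate(1, 90)

from: joint angles (θ0=90°, θ1=90°, e=1)
[1] after rotate(1, 90): joint angles (θ0=90°, θ1=180°, e=1)
all 6 alternatives checked — unique.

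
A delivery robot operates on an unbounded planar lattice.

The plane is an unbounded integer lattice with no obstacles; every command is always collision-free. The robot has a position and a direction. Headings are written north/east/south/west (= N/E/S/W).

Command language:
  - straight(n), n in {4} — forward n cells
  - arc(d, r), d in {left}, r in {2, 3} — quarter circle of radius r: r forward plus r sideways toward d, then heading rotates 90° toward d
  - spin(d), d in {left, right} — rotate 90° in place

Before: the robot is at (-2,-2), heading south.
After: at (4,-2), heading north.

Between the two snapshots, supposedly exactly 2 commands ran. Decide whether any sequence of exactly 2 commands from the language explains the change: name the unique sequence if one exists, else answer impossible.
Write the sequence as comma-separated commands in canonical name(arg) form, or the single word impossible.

key: cell and facing (now N) both changed — the 2 commands mix motion and turning
initial: at (-2,-2), heading south
1. arc(left, 3) → at (1,-5), heading east
2. arc(left, 3) → at (4,-2), heading north
no rival 2-sequence matches.

arc(left, 3), arc(left, 3)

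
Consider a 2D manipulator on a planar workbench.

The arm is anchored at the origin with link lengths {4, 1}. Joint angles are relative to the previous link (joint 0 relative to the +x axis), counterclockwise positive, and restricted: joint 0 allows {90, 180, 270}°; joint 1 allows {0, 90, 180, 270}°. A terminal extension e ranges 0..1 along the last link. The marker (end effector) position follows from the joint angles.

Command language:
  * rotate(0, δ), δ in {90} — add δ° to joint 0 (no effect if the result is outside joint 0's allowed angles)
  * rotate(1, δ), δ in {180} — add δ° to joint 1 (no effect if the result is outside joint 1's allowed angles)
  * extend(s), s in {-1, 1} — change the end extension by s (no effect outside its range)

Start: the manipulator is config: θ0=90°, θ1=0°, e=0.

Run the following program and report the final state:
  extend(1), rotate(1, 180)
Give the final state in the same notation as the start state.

config: θ0=90°, θ1=180°, e=1

from: config: θ0=90°, θ1=0°, e=0
[1] after extend(1): config: θ0=90°, θ1=0°, e=1
[2] after rotate(1, 180): config: θ0=90°, θ1=180°, e=1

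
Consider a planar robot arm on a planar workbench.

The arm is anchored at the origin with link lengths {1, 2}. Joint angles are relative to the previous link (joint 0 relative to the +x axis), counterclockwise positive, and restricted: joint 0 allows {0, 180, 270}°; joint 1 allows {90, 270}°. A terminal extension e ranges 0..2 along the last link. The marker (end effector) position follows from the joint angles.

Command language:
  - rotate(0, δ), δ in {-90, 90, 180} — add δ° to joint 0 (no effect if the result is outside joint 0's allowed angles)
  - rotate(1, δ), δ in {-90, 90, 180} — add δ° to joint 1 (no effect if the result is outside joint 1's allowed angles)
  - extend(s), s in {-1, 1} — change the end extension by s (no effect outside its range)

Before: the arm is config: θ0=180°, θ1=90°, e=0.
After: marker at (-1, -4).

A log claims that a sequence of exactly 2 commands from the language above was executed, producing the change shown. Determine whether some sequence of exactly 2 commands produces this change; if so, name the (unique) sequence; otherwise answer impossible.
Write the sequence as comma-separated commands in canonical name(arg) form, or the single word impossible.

extend(1), extend(1)

start: config: θ0=180°, θ1=90°, e=0
1. extend(1) → config: θ0=180°, θ1=90°, e=1
2. extend(1) → config: θ0=180°, θ1=90°, e=2
uniquely the one of 64 2-step routes that fits.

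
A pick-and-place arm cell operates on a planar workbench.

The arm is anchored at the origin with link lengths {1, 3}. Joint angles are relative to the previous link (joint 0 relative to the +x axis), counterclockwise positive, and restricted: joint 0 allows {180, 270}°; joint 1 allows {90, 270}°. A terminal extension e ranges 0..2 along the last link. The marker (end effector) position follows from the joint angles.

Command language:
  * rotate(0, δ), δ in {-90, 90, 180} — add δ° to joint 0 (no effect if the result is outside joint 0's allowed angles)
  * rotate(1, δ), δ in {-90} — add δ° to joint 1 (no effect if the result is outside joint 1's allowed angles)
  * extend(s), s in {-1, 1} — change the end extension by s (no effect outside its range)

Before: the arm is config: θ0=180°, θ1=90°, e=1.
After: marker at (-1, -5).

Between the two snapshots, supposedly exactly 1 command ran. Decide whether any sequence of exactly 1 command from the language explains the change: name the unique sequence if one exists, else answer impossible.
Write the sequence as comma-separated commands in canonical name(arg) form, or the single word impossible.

begin: config: θ0=180°, θ1=90°, e=1
step 1 (extend(1)): config: θ0=180°, θ1=90°, e=2
all 6 alternatives checked — unique.

extend(1)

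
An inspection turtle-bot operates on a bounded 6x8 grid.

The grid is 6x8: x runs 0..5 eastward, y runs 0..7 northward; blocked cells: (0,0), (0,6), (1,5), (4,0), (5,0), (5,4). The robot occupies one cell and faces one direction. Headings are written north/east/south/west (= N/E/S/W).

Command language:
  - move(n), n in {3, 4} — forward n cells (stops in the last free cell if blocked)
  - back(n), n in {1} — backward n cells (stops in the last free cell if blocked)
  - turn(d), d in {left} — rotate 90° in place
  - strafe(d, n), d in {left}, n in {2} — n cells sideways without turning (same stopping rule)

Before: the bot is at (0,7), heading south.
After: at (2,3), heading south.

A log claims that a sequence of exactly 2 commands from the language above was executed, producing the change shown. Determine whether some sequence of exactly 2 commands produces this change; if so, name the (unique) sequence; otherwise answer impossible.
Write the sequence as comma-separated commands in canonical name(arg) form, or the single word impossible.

strafe(left, 2), move(4)

key: running move(4) before strafe(left, 2) would end elsewhere — order is forced
begin: at (0,7), heading south
1. strafe(left, 2) → at (2,7), heading south
2. move(4) → at (2,3), heading south
no other 2-command option fits: unique.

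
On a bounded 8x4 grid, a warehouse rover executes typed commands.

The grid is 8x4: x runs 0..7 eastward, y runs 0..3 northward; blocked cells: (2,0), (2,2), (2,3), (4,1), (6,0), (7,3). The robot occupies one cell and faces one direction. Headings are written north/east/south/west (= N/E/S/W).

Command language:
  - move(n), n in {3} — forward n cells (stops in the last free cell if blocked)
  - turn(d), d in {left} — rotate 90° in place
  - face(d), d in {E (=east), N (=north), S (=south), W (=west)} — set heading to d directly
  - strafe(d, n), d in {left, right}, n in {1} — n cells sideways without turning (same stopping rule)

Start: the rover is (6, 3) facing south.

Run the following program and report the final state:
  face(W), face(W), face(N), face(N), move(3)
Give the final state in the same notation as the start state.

(6, 3) facing north

start: (6, 3) facing south
1. face(W) → (6, 3) facing west
2. face(W) → (6, 3) facing west
3. face(N) → (6, 3) facing north
4. face(N) → (6, 3) facing north
5. move(3) → (6, 3) facing north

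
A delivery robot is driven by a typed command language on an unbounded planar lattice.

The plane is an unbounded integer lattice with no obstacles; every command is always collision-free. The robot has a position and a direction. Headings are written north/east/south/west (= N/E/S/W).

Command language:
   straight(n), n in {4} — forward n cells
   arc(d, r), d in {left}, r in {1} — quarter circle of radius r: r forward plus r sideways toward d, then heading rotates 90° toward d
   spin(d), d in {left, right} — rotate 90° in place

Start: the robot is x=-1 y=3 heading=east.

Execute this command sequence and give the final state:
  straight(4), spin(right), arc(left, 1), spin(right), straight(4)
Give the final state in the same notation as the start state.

from: x=-1 y=3 heading=east
t=1 straight(4) ⇒ x=3 y=3 heading=east
t=2 spin(right) ⇒ x=3 y=3 heading=south
t=3 arc(left, 1) ⇒ x=4 y=2 heading=east
t=4 spin(right) ⇒ x=4 y=2 heading=south
t=5 straight(4) ⇒ x=4 y=-2 heading=south

x=4 y=-2 heading=south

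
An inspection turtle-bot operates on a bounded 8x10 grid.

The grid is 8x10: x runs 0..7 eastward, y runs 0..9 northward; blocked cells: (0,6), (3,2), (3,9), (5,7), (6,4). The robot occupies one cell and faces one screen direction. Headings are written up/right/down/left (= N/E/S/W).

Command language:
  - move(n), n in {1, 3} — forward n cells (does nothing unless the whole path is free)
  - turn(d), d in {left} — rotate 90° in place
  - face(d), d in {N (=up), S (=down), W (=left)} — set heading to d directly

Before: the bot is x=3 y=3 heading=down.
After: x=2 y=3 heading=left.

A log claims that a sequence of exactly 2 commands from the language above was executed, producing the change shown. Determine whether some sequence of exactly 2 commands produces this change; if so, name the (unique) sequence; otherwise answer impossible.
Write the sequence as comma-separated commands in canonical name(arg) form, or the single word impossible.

key: running move(1) before face(W) would end elsewhere — order is forced
start: x=3 y=3 heading=down
1. face(W) → x=3 y=3 heading=left
2. move(1) → x=2 y=3 heading=left
no other 2-command option fits: unique.

face(W), move(1)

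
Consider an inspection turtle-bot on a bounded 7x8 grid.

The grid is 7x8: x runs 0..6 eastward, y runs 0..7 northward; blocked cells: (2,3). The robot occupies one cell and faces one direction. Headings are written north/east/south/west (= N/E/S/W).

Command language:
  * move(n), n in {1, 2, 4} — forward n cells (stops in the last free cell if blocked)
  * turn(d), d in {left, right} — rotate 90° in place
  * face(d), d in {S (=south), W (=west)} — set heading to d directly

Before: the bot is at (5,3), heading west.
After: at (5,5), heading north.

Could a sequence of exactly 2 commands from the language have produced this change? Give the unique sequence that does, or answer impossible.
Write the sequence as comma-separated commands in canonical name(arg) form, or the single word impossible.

turn(right), move(2)

key: cell and facing (now N) both changed — the 2 commands mix motion and turning
begin: at (5,3), heading west
1. turn(right) → at (5,3), heading north
2. move(2) → at (5,5), heading north
no other 2-command option fits: unique.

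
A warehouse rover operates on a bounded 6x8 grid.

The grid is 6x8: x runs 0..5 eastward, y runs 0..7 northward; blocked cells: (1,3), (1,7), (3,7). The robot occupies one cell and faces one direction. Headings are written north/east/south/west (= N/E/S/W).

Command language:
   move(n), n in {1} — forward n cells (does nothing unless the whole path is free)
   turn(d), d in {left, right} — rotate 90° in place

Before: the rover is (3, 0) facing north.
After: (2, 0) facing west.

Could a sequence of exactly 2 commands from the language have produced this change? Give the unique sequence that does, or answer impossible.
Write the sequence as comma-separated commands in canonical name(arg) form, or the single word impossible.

key: cell and facing (now W) both changed — the 2 commands mix motion and turning
start: (3, 0) facing north
1. turn(left) → (3, 0) facing west
2. move(1) → (2, 0) facing west
no other 2-command option fits: unique.

turn(left), move(1)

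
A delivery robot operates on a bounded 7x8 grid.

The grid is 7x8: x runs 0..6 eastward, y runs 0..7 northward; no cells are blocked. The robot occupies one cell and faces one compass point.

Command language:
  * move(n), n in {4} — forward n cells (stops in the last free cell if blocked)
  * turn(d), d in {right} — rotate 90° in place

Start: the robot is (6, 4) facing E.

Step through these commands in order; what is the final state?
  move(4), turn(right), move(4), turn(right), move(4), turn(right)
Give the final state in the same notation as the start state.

begin: (6, 4) facing E
t=1 move(4) ⇒ (6, 4) facing E
t=2 turn(right) ⇒ (6, 4) facing S
t=3 move(4) ⇒ (6, 0) facing S
t=4 turn(right) ⇒ (6, 0) facing W
t=5 move(4) ⇒ (2, 0) facing W
t=6 turn(right) ⇒ (2, 0) facing N

(2, 0) facing N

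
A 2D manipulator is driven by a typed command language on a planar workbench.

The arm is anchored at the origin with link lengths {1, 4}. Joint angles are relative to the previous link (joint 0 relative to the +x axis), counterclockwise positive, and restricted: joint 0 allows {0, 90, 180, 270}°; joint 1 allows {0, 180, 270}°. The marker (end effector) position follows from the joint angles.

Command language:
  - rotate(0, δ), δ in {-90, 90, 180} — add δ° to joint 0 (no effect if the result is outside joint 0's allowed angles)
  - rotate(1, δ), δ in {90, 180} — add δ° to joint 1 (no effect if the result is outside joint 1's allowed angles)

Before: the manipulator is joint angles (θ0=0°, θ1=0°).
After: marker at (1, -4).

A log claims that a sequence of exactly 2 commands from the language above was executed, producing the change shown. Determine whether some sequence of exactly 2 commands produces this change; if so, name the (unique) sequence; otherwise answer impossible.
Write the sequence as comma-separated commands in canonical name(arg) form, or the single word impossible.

key: running rotate(1, 90) before rotate(1, 180) would end elsewhere — order is forced
start: joint angles (θ0=0°, θ1=0°)
[1] after rotate(1, 180): joint angles (θ0=0°, θ1=180°)
[2] after rotate(1, 90): joint angles (θ0=0°, θ1=270°)
uniquely the one of 25 2-step routes that fits.

rotate(1, 180), rotate(1, 90)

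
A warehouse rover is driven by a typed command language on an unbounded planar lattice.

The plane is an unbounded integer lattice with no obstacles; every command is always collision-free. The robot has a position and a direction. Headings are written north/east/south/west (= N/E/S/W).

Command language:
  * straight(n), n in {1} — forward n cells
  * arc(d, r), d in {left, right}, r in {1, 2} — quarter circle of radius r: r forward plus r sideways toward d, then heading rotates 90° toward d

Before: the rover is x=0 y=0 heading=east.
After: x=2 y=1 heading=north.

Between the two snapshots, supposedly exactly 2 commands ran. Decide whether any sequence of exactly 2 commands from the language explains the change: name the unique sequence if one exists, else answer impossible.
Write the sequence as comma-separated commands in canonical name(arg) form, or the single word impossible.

key: order matters: swapping straight(1) and arc(left, 1) lands elsewhere
begin: x=0 y=0 heading=east
step 1 (straight(1)): x=1 y=0 heading=east
step 2 (arc(left, 1)): x=2 y=1 heading=north
no other 2-command option fits: unique.

straight(1), arc(left, 1)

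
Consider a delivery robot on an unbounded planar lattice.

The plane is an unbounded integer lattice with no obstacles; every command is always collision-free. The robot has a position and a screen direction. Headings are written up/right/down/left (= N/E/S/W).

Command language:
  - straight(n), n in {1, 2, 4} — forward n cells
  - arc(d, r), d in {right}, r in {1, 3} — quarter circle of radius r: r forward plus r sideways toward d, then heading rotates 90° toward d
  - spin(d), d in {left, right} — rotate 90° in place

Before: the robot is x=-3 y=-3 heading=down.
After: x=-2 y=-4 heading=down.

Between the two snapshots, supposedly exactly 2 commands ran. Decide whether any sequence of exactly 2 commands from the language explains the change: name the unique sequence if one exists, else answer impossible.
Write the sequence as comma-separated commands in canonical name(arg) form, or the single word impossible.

spin(left), arc(right, 1)

key: heading stays S — rotations cancel among the 2 commands
from: x=-3 y=-3 heading=down
t=1 spin(left) ⇒ x=-3 y=-3 heading=right
t=2 arc(right, 1) ⇒ x=-2 y=-4 heading=down
no rival 2-sequence matches.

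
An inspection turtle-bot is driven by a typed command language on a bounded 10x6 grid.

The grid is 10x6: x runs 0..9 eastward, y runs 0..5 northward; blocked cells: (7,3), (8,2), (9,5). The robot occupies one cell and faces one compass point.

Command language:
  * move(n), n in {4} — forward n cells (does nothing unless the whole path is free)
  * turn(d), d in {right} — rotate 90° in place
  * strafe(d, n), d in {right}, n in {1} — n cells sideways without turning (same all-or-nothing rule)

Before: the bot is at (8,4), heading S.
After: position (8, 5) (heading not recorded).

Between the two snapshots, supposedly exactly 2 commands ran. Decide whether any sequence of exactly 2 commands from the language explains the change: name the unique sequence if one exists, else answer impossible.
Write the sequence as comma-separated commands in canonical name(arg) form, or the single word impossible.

turn(right), strafe(right, 1)

key: order matters: swapping turn(right) and strafe(right, 1) lands elsewhere
t0: at (8,4), heading S
1. turn(right) → at (8,4), heading W
2. strafe(right, 1) → at (8,5), heading W
no rival 2-sequence matches.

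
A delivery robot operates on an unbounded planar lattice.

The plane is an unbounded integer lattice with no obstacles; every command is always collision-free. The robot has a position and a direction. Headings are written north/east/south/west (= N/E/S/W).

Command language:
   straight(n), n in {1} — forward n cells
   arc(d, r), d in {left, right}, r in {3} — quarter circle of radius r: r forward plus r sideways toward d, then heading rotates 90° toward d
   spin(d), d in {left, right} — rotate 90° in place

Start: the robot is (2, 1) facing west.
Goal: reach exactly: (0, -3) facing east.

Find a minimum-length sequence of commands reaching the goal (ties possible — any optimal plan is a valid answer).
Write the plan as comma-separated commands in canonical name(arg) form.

arc(left, 3), straight(1), spin(left), straight(1)

start: (2, 1) facing west
t=1 arc(left, 3) ⇒ (-1, -2) facing south
t=2 straight(1) ⇒ (-1, -3) facing south
t=3 spin(left) ⇒ (-1, -3) facing east
t=4 straight(1) ⇒ (0, -3) facing east
nothing shorter than 4 reaches the goal.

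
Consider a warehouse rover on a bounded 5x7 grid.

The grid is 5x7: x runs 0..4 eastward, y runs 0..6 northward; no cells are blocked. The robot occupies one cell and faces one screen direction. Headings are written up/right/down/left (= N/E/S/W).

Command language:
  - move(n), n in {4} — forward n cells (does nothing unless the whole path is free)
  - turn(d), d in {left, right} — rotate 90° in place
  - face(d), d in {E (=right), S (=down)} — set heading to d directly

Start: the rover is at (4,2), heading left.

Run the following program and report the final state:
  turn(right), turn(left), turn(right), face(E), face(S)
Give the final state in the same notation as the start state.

from: at (4,2), heading left
1. turn(right) → at (4,2), heading up
2. turn(left) → at (4,2), heading left
3. turn(right) → at (4,2), heading up
4. face(E) → at (4,2), heading right
5. face(S) → at (4,2), heading down

at (4,2), heading down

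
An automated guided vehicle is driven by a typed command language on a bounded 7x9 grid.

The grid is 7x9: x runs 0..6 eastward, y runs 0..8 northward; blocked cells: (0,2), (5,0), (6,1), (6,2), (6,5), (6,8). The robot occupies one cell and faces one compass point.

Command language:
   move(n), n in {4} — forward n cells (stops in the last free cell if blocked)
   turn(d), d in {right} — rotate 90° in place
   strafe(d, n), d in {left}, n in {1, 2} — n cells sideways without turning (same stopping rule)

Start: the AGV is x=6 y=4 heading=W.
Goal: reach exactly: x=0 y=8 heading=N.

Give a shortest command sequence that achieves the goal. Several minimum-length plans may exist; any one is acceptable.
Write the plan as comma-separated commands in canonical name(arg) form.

t0: x=6 y=4 heading=W
t=1 move(4) ⇒ x=2 y=4 heading=W
t=2 move(4) ⇒ x=0 y=4 heading=W
t=3 turn(right) ⇒ x=0 y=4 heading=N
t=4 move(4) ⇒ x=0 y=8 heading=N
no 3-step plan works, so 4 is optimal.

move(4), move(4), turn(right), move(4)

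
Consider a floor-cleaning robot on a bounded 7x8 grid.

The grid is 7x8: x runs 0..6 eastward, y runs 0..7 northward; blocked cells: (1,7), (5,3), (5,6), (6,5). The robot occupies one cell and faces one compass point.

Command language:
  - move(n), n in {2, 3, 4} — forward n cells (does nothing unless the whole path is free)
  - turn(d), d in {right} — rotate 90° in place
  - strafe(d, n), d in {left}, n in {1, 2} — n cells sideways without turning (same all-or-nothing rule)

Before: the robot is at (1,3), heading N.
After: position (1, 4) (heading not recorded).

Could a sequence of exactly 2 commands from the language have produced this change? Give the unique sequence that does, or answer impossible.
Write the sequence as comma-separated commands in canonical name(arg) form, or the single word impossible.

turn(right), strafe(left, 1)

key: order matters: swapping turn(right) and strafe(left, 1) lands elsewhere
start: at (1,3), heading N
t=1 turn(right) ⇒ at (1,3), heading E
t=2 strafe(left, 1) ⇒ at (1,4), heading E
all 36 alternatives checked — unique.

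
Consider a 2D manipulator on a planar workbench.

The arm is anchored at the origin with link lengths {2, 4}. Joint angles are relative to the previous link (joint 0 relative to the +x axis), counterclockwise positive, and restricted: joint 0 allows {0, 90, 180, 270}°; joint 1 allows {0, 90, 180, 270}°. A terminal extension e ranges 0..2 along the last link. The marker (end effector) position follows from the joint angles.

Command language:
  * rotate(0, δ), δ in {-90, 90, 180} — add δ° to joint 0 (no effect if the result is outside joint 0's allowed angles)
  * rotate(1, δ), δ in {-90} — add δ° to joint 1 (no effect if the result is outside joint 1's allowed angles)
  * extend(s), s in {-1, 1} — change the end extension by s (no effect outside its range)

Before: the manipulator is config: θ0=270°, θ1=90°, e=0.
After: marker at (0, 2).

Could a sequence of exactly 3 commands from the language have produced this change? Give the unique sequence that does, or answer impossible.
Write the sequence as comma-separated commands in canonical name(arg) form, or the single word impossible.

rotate(1, -90), rotate(1, -90), rotate(1, -90)

start: config: θ0=270°, θ1=90°, e=0
1. rotate(1, -90) → config: θ0=270°, θ1=0°, e=0
2. rotate(1, -90) → config: θ0=270°, θ1=270°, e=0
3. rotate(1, -90) → config: θ0=270°, θ1=180°, e=0
no rival 3-sequence matches.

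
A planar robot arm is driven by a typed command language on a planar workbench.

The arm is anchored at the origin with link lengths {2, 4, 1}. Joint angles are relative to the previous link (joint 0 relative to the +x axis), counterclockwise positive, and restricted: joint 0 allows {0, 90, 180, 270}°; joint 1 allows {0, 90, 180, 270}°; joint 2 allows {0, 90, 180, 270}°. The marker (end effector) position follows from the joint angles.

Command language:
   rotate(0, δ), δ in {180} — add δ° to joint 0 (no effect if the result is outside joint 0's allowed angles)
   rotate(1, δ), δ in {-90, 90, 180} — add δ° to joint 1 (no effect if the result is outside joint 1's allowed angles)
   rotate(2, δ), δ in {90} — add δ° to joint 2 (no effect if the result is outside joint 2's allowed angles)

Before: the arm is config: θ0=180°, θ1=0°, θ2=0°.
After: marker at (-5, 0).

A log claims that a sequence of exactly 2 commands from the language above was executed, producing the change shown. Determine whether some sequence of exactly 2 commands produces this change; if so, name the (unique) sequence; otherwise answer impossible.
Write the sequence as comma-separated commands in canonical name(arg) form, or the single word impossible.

initial: config: θ0=180°, θ1=0°, θ2=0°
step 1 (rotate(2, 90)): config: θ0=180°, θ1=0°, θ2=90°
step 2 (rotate(2, 90)): config: θ0=180°, θ1=0°, θ2=180°
all 25 alternatives checked — unique.

rotate(2, 90), rotate(2, 90)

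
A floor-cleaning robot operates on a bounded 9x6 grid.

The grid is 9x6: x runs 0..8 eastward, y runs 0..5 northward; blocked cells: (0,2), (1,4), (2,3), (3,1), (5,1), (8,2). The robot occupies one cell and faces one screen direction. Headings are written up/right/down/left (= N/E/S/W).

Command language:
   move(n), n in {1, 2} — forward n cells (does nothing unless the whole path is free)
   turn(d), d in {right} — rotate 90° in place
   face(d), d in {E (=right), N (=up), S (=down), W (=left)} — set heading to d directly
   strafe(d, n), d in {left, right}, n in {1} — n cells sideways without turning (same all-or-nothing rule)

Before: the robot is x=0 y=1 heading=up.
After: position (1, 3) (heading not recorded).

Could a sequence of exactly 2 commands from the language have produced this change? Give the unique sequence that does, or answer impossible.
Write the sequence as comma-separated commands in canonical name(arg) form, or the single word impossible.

key: running move(2) before strafe(right, 1) would end elsewhere — order is forced
begin: x=0 y=1 heading=up
step 1 (strafe(right, 1)): x=1 y=1 heading=up
step 2 (move(2)): x=1 y=3 heading=up
no other 2-command option fits: unique.

strafe(right, 1), move(2)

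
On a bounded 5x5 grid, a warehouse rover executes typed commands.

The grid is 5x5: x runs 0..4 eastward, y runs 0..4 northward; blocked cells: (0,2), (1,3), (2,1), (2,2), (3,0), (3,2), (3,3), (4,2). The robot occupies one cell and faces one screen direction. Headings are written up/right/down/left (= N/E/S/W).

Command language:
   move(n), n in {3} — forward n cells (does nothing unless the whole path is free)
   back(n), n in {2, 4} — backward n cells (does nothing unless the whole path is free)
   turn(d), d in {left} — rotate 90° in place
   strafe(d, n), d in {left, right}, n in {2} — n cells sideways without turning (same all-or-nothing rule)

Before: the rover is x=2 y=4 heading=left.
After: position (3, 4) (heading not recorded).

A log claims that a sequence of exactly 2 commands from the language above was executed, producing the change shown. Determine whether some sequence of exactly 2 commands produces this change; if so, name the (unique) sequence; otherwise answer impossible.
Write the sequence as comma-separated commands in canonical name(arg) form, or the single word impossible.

impossible

no 2-step route produces this change.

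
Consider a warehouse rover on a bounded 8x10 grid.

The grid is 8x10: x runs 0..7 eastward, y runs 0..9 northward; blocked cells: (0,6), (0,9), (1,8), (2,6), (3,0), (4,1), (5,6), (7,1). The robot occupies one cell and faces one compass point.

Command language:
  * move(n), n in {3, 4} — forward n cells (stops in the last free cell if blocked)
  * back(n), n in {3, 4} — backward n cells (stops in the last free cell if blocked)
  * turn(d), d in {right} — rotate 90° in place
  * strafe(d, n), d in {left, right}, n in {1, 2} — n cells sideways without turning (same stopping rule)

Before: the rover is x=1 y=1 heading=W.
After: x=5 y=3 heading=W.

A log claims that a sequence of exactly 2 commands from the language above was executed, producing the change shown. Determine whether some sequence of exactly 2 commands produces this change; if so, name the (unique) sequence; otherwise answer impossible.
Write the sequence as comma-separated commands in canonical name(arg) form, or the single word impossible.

key: running back(4) before strafe(right, 2) would end elsewhere — order is forced
t0: x=1 y=1 heading=W
1. strafe(right, 2) → x=1 y=3 heading=W
2. back(4) → x=5 y=3 heading=W
uniquely the one of 81 2-step routes that fits.

strafe(right, 2), back(4)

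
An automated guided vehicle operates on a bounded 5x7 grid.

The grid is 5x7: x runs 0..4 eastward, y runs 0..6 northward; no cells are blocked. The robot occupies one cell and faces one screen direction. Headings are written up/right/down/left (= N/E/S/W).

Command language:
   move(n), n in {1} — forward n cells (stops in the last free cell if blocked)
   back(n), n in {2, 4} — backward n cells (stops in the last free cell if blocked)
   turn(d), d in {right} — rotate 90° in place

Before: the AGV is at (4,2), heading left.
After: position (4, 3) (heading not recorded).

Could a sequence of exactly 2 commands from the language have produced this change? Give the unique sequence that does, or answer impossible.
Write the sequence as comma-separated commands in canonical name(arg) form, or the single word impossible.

turn(right), move(1)

key: running move(1) before turn(right) would end elsewhere — order is forced
begin: at (4,2), heading left
t=1 turn(right) ⇒ at (4,2), heading up
t=2 move(1) ⇒ at (4,3), heading up
no rival 2-sequence matches.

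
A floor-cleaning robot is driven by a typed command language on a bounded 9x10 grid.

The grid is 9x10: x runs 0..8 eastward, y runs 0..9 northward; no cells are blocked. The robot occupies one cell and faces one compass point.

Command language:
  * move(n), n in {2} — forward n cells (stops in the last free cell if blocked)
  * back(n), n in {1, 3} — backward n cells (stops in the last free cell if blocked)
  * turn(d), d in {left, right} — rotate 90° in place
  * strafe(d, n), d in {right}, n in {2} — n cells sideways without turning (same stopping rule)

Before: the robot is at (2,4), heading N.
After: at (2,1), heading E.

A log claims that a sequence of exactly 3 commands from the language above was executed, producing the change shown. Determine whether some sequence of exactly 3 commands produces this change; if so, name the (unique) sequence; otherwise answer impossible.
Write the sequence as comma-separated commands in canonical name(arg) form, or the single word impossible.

key: cell and facing (now E) both changed — the 3 commands mix motion and turning
from: at (2,4), heading N
[1] after back(1): at (2,3), heading N
[2] after turn(right): at (2,3), heading E
[3] after strafe(right, 2): at (2,1), heading E
no rival 3-sequence matches.

back(1), turn(right), strafe(right, 2)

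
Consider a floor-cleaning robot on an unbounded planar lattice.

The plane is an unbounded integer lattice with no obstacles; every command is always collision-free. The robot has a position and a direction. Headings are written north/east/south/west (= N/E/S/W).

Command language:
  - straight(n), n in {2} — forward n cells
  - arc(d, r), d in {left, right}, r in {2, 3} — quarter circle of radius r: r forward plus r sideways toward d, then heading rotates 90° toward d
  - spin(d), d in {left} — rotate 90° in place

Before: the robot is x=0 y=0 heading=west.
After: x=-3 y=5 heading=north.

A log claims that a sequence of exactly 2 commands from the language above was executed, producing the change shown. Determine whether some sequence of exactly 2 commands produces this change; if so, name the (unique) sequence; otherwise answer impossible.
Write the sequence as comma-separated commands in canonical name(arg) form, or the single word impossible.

key: cell and facing (now N) both changed — the 2 commands mix motion and turning
t0: x=0 y=0 heading=west
t=1 arc(right, 3) ⇒ x=-3 y=3 heading=north
t=2 straight(2) ⇒ x=-3 y=5 heading=north
no rival 2-sequence matches.

arc(right, 3), straight(2)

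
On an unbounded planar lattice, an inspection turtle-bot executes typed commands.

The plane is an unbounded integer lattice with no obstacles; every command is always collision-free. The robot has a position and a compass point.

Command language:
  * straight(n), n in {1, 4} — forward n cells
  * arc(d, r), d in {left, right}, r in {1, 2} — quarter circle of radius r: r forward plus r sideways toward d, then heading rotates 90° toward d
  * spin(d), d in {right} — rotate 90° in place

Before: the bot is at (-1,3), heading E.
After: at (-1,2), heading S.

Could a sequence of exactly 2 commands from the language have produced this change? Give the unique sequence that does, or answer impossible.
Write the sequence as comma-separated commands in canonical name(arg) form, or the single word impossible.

key: position moved to (-1,2) AND the heading swung to S — translation plus rotation needed
begin: at (-1,3), heading E
t=1 spin(right) ⇒ at (-1,3), heading S
t=2 straight(1) ⇒ at (-1,2), heading S
no other 2-command option fits: unique.

spin(right), straight(1)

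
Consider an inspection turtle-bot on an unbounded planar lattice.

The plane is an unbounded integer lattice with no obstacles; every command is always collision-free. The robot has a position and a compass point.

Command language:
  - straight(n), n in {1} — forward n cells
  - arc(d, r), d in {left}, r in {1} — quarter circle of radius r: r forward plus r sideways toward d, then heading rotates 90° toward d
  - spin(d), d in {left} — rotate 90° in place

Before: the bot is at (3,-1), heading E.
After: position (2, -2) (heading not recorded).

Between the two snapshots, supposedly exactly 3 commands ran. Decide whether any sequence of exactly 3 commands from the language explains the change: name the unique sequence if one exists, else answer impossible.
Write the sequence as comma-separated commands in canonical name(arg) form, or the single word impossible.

key: order matters: swapping spin(left) and arc(left, 1) lands elsewhere
from: at (3,-1), heading E
1. spin(left) → at (3,-1), heading N
2. spin(left) → at (3,-1), heading W
3. arc(left, 1) → at (2,-2), heading S
uniquely the one of 27 3-step routes that fits.

spin(left), spin(left), arc(left, 1)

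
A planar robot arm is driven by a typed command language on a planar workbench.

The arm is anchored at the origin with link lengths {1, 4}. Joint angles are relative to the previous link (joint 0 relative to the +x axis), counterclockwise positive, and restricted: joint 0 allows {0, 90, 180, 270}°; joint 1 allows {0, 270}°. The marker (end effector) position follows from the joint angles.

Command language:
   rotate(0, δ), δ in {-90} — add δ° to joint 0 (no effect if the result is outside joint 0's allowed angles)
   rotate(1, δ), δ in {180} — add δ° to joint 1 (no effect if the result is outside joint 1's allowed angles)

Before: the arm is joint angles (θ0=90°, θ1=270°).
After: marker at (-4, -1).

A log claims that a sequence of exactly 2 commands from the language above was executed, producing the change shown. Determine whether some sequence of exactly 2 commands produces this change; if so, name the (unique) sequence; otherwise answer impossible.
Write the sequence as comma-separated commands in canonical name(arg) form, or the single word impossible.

rotate(0, -90), rotate(0, -90)

start: joint angles (θ0=90°, θ1=270°)
[1] after rotate(0, -90): joint angles (θ0=0°, θ1=270°)
[2] after rotate(0, -90): joint angles (θ0=270°, θ1=270°)
no rival 2-sequence matches.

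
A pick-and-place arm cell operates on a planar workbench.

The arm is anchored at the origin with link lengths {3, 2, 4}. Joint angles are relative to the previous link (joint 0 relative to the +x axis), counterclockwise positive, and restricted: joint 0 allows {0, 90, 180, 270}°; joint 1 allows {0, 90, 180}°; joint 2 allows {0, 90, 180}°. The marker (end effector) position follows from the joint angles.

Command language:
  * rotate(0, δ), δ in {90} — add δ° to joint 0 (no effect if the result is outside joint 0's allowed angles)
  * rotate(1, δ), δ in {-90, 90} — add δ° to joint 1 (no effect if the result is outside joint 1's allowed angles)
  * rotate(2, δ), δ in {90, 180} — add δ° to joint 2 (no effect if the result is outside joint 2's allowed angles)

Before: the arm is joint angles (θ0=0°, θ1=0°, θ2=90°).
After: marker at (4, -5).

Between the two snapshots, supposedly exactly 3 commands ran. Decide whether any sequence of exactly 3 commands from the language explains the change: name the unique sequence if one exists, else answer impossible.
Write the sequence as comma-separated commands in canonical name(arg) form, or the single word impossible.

initial: joint angles (θ0=0°, θ1=0°, θ2=90°)
[1] after rotate(0, 90): joint angles (θ0=90°, θ1=0°, θ2=90°)
[2] after rotate(0, 90): joint angles (θ0=180°, θ1=0°, θ2=90°)
[3] after rotate(0, 90): joint angles (θ0=270°, θ1=0°, θ2=90°)
uniquely the one of 125 3-step routes that fits.

rotate(0, 90), rotate(0, 90), rotate(0, 90)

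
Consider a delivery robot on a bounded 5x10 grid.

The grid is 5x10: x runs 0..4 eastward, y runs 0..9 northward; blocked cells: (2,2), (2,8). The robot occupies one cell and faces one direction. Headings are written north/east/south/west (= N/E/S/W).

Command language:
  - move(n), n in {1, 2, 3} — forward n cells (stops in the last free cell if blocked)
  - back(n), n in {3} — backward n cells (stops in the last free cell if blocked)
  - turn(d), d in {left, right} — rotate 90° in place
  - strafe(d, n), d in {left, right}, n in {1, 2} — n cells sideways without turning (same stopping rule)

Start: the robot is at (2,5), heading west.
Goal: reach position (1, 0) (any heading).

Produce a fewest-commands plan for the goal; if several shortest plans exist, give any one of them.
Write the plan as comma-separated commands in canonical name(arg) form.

strafe(left, 1), move(1), strafe(left, 2), strafe(left, 2)

t0: at (2,5), heading west
[1] after strafe(left, 1): at (2,4), heading west
[2] after move(1): at (1,4), heading west
[3] after strafe(left, 2): at (1,2), heading west
[4] after strafe(left, 2): at (1,0), heading west
shorter routes all fall short; 4 is best.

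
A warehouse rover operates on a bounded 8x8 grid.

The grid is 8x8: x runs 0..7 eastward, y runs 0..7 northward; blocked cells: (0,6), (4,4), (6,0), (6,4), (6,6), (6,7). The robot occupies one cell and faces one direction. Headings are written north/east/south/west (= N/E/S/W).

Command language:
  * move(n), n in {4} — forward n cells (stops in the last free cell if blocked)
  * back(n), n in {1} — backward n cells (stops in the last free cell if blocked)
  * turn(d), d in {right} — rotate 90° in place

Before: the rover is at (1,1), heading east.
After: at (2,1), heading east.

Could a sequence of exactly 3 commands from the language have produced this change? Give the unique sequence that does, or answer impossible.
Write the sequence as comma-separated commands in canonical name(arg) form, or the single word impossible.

impossible

all 27 sequences checked — none match.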